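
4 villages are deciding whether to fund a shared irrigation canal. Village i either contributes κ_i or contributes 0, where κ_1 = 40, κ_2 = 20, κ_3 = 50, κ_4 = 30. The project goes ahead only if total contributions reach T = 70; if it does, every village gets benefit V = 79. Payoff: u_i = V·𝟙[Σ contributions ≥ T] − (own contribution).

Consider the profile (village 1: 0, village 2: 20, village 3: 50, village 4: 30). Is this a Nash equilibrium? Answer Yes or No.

Total = 100 ≥ 70: provided.
Village 1 (pledges 0, payoff 79): pledging 40 → total 140, payoff 39. No gain.
Village 2 (pledges 20, payoff 59): dropping to 0 → total 80, payoff 79. Profitable deviation.

No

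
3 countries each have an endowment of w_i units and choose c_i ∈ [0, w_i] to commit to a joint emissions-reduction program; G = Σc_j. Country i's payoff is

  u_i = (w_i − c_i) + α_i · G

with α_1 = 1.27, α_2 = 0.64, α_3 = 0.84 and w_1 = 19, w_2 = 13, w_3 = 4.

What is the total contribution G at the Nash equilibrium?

∂u_i/∂c_i = α_i − 1, so country i contributes w_i if α_i > 1, else 0.
α_i > 1 for i ∈ {1}; NE contributions (19, 0, 0), G = 19.

19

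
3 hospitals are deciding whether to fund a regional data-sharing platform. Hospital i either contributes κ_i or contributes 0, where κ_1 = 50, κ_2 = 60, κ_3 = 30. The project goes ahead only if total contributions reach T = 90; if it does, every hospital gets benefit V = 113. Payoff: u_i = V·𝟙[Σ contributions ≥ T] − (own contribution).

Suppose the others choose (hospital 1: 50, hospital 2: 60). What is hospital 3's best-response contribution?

0

Others' total = 110 ≥ 90; contributing adds cost 30 for no extra benefit.
Best response: 0.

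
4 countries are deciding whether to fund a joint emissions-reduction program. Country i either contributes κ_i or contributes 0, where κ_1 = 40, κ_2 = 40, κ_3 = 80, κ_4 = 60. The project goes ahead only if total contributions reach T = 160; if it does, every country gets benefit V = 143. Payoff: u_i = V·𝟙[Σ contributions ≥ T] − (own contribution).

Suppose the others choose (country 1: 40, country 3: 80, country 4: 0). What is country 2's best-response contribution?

40

Others' total = 120. Contributing 40 brings total to 160 ≥ 160: gain V − κ_2 = 103.
Best response: 40.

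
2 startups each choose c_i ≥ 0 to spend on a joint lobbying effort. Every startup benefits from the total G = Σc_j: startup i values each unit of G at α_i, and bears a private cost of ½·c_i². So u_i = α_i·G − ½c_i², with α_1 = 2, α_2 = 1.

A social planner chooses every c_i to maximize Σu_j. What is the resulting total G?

Planner FOC: ∂(Σu_j)/∂c_i = (Σα_j) − c_i = 0, so c_i^SO = Σα_j = 3 for every i; G^SO = 6.

6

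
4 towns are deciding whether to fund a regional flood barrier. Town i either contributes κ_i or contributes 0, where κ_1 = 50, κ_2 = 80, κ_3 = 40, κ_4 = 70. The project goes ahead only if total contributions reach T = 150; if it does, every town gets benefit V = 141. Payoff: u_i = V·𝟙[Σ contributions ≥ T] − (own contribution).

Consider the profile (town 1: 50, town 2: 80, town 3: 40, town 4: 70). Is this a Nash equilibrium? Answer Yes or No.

No

Total = 240 ≥ 150: provided.
Town 1 (pledges 50, payoff 91): dropping to 0 → total 190, payoff 141. Profitable deviation.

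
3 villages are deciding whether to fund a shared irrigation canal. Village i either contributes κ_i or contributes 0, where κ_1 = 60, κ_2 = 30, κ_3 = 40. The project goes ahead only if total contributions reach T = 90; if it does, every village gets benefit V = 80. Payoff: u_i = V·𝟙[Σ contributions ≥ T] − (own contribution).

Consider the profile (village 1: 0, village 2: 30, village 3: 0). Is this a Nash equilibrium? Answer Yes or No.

No

Total = 30 < 90: not provided.
Village 1 (pledges 0, payoff 0): pledging 60 → total 90, payoff 20. Profitable deviation.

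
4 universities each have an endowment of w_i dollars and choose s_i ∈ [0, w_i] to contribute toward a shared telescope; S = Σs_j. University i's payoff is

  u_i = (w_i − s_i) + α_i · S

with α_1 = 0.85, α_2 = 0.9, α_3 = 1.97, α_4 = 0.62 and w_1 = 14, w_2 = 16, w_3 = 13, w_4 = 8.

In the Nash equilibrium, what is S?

13

∂u_i/∂s_i = α_i − 1, so university i contributes w_i if α_i > 1, else 0.
α_i > 1 for i ∈ {3}; NE contributions (0, 0, 13, 0), S = 13.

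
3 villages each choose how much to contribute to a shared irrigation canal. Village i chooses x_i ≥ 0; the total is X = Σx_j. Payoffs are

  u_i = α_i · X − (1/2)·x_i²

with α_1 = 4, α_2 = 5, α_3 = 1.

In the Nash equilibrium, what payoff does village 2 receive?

Village i's FOC: ∂u_i/∂x_i = α_i − x_i = 0, so x_i* = α_i.
NE contributions = (4, 5, 1); X = 10.
u_2 = α_2·X − ½·(x_2)² = 5·10 − ½·5² = 37.5.

37.5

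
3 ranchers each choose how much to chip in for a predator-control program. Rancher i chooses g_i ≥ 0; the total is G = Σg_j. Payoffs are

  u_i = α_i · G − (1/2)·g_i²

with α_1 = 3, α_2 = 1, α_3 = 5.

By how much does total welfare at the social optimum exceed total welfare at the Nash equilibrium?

58

Rancher i's FOC: ∂u_i/∂g_i = α_i − g_i = 0, so g_i* = α_i.
NE contributions = (3, 1, 5); G = 9.
W^NE = (Σα)·G − ½Σα_i² = 9² − ½·35 = 63.5.
Planner sets g_i = Σα_j = 9 for every i, so G^SO = 3·9 = 27.
W^SO = (Σα)·G^SO − ½·3·(Σα)² = (3/2)·9² = 121.5.
Deadweight loss = W^SO − W^NE = 58.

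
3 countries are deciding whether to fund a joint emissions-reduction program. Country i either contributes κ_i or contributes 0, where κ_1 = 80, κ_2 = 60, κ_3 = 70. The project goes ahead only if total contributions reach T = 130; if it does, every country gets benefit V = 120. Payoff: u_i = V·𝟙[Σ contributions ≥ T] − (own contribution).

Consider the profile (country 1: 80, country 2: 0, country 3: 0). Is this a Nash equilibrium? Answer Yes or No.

Total = 80 < 130: not provided.
Country 1 (pledges 80, payoff -80): dropping to 0 → total 0, payoff 0. Profitable deviation.

No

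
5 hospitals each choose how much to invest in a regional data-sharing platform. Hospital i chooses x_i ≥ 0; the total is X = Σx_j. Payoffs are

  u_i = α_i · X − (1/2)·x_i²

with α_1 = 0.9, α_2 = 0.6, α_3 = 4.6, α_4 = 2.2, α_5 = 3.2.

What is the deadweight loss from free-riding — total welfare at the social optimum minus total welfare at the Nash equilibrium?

Hospital i's FOC: ∂u_i/∂x_i = α_i − x_i = 0, so x_i* = α_i.
NE contributions = (0.9, 0.6, 4.6, 2.2, 3.2); X = 11.5.
W^NE = (Σα)·X − ½Σα_i² = 11.5² − ½·37.41 = 113.545.
Planner sets x_i = Σα_j = 11.5 for every i, so X^SO = 5·11.5 = 57.5.
W^SO = (Σα)·X^SO − ½·5·(Σα)² = (5/2)·11.5² = 330.625.
Deadweight loss = W^SO − W^NE = 217.08.

217.08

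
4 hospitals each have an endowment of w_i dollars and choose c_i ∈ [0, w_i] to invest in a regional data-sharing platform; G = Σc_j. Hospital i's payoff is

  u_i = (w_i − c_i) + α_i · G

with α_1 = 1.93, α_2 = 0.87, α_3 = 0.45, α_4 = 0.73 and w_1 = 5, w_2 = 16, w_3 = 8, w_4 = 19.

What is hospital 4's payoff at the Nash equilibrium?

22.65

∂u_i/∂c_i = α_i − 1, so hospital i contributes w_i if α_i > 1, else 0.
α_i > 1 for i ∈ {1}; NE contributions (5, 0, 0, 0), G = 5.
u_4 = (19 − 0) + 0.73·5 = 22.65.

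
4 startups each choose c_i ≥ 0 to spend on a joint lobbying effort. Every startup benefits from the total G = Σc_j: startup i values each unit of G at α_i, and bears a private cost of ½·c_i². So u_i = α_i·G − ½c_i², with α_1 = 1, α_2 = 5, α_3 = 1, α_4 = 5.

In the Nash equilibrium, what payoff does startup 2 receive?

47.5

Startup i's FOC: ∂u_i/∂c_i = α_i − c_i = 0, so c_i* = α_i.
NE contributions = (1, 5, 1, 5); G = 12.
u_2 = α_2·G − ½·(c_2)² = 5·12 − ½·5² = 47.5.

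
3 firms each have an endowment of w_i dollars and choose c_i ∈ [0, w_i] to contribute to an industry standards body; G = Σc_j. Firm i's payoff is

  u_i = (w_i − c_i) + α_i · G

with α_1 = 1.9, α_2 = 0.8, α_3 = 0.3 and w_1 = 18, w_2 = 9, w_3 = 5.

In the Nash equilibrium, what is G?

∂u_i/∂c_i = α_i − 1, so firm i contributes w_i if α_i > 1, else 0.
α_i > 1 for i ∈ {1}; NE contributions (18, 0, 0), G = 18.

18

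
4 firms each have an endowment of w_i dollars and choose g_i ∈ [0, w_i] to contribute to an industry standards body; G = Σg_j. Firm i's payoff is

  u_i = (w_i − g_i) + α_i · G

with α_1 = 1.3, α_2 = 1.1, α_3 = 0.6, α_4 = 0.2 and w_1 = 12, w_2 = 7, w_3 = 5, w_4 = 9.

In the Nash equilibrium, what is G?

∂u_i/∂g_i = α_i − 1, so firm i contributes w_i if α_i > 1, else 0.
α_i > 1 for i ∈ {1, 2}; NE contributions (12, 7, 0, 0), G = 19.

19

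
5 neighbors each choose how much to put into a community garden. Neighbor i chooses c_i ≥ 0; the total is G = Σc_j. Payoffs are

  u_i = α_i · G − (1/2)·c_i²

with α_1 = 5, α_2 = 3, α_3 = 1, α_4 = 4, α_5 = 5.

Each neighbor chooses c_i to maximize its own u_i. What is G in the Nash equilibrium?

18

Neighbor i's FOC: ∂u_i/∂c_i = α_i − c_i = 0, so c_i* = α_i.
NE contributions = (5, 3, 1, 4, 5); G = 18.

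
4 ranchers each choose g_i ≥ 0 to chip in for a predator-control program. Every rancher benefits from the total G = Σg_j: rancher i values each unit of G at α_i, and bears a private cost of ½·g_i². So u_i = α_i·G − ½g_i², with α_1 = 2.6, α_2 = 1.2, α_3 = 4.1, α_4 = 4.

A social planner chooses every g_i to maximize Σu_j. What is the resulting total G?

47.6

Planner FOC: ∂(Σu_j)/∂g_i = (Σα_j) − g_i = 0, so g_i^SO = Σα_j = 11.9 for every i; G^SO = 47.6.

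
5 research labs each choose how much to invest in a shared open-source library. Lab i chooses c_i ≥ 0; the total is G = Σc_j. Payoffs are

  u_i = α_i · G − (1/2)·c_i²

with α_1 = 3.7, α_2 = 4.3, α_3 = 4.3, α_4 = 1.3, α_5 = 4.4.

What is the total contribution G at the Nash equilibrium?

18

Lab i's FOC: ∂u_i/∂c_i = α_i − c_i = 0, so c_i* = α_i.
NE contributions = (3.7, 4.3, 4.3, 1.3, 4.4); G = 18.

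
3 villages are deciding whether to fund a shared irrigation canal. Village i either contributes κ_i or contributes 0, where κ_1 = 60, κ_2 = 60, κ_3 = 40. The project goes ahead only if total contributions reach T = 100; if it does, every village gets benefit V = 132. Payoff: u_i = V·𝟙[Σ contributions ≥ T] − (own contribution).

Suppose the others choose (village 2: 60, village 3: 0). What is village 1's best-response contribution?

Others' total = 60. Contributing 60 brings total to 120 ≥ 100: gain V − κ_1 = 72.
Best response: 60.

60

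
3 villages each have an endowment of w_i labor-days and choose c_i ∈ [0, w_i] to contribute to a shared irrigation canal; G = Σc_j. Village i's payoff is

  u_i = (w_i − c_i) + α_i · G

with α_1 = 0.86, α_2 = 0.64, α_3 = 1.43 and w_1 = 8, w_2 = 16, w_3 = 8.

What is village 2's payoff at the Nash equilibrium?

∂u_i/∂c_i = α_i − 1, so village i contributes w_i if α_i > 1, else 0.
α_i > 1 for i ∈ {3}; NE contributions (0, 0, 8), G = 8.
u_2 = (16 − 0) + 0.64·8 = 21.12.

21.12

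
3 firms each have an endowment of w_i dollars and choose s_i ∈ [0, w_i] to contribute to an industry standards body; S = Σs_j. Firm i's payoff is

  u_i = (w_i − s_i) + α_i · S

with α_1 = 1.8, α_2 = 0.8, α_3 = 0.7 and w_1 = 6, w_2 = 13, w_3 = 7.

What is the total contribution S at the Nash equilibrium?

6

∂u_i/∂s_i = α_i − 1, so firm i contributes w_i if α_i > 1, else 0.
α_i > 1 for i ∈ {1}; NE contributions (6, 0, 0), S = 6.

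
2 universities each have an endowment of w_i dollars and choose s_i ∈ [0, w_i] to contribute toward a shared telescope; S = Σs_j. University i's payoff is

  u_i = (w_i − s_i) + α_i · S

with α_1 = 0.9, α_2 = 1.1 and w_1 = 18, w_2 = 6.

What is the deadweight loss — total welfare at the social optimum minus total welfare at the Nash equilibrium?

18

∂u_i/∂s_i = α_i − 1, so university i contributes w_i if α_i > 1, else 0.
α_i > 1 for i ∈ {2}; NE contributions (0, 6), S = 6.
W^NE = Σw_i − S^NE + (Σα_i)·S^NE = 24 + 1·6 = 30.
Planner: ∂(Σu_j)/∂s_i = Σα_j − 1 = 1 > 0, so everyone contributes w_i; S^SO = 24, W^SO = 24 + 1·24 = 48.
Deadweight loss = 18.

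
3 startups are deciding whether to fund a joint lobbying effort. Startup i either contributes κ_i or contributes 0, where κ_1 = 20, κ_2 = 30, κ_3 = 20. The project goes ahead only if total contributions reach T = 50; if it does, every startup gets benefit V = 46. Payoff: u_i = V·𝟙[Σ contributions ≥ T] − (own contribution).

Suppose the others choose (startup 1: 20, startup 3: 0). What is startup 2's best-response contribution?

30

Others' total = 20. Contributing 30 brings total to 50 ≥ 50: gain V − κ_2 = 16.
Best response: 30.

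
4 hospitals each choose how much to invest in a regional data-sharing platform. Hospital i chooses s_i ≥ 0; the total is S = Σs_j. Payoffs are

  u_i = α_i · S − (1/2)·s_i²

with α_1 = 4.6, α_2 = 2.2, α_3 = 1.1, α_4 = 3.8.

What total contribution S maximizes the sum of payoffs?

Planner FOC: ∂(Σu_j)/∂s_i = (Σα_j) − s_i = 0, so s_i^SO = Σα_j = 11.7 for every i; S^SO = 46.8.

46.8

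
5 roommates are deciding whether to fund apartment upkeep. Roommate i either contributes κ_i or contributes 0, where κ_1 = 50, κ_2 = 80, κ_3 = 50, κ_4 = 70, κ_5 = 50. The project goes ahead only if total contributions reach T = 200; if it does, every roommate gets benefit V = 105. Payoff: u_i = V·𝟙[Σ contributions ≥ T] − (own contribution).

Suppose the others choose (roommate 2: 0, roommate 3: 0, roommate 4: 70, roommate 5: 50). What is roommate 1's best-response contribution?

0

Others' total = 120. Even contributing 50 gives 170 < 200: no benefit either way.
Best response: 0.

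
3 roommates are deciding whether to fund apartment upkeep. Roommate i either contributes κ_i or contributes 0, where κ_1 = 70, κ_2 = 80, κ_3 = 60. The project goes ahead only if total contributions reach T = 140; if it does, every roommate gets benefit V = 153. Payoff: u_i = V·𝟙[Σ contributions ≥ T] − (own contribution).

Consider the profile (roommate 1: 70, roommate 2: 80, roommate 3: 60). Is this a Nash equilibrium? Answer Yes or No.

Total = 210 ≥ 140: provided.
Roommate 1 (pledges 70, payoff 83): dropping to 0 → total 140, payoff 153. Profitable deviation.

No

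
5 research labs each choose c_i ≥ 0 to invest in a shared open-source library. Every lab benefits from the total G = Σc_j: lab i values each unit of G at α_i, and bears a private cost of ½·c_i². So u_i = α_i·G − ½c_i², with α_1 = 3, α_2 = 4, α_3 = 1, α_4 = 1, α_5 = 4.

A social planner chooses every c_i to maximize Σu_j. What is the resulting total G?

65

Planner FOC: ∂(Σu_j)/∂c_i = (Σα_j) − c_i = 0, so c_i^SO = Σα_j = 13 for every i; G^SO = 65.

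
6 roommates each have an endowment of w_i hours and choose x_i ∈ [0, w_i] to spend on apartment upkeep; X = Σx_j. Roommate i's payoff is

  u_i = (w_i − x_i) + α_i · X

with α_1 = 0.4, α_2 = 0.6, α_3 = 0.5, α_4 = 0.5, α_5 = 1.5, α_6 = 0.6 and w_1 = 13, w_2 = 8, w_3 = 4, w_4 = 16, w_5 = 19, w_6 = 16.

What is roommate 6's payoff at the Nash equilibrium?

∂u_i/∂x_i = α_i − 1, so roommate i contributes w_i if α_i > 1, else 0.
α_i > 1 for i ∈ {5}; NE contributions (0, 0, 0, 0, 19, 0), X = 19.
u_6 = (16 − 0) + 0.6·19 = 27.4.

27.4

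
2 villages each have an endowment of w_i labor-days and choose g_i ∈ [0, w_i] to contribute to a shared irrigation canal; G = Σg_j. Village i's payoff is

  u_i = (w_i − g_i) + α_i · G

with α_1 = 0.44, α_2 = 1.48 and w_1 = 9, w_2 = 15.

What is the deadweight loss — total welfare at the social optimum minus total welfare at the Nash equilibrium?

8.28

∂u_i/∂g_i = α_i − 1, so village i contributes w_i if α_i > 1, else 0.
α_i > 1 for i ∈ {2}; NE contributions (0, 15), G = 15.
W^NE = Σw_i − G^NE + (Σα_i)·G^NE = 24 + 0.92·15 = 37.8.
Planner: ∂(Σu_j)/∂g_i = Σα_j − 1 = 0.92 > 0, so everyone contributes w_i; G^SO = 24, W^SO = 24 + 0.92·24 = 46.08.
Deadweight loss = 8.28.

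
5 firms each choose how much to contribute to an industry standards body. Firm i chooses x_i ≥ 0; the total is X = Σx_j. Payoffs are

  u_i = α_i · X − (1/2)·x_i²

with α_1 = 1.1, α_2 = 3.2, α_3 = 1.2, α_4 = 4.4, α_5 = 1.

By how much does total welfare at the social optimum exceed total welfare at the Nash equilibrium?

194.84

Firm i's FOC: ∂u_i/∂x_i = α_i − x_i = 0, so x_i* = α_i.
NE contributions = (1.1, 3.2, 1.2, 4.4, 1); X = 10.9.
W^NE = (Σα)·X − ½Σα_i² = 10.9² − ½·33.25 = 102.185.
Planner sets x_i = Σα_j = 10.9 for every i, so X^SO = 5·10.9 = 54.5.
W^SO = (Σα)·X^SO − ½·5·(Σα)² = (5/2)·10.9² = 297.025.
Deadweight loss = W^SO − W^NE = 194.84.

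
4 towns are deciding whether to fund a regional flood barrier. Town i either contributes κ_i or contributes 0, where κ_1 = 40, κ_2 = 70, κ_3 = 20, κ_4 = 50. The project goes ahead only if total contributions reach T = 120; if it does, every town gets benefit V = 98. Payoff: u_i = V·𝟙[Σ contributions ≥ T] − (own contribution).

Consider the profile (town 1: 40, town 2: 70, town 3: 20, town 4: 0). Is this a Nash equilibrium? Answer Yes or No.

Total = 130 ≥ 120: provided.
Town 1 (pledges 40, payoff 58): dropping to 0 → total 90, payoff 0. No gain.
Town 2 (pledges 70, payoff 28): dropping to 0 → total 60, payoff 0. No gain.
Town 3 (pledges 20, payoff 78): dropping to 0 → total 110, payoff 0. No gain.
Town 4 (pledges 0, payoff 98): pledging 50 → total 180, payoff 48. No gain.

Yes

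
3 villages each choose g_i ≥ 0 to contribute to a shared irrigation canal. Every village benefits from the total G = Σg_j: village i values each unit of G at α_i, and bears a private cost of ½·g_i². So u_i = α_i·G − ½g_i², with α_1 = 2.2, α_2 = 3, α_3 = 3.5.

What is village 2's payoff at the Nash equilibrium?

21.6

Village i's FOC: ∂u_i/∂g_i = α_i − g_i = 0, so g_i* = α_i.
NE contributions = (2.2, 3, 3.5); G = 8.7.
u_2 = α_2·G − ½·(g_2)² = 3·8.7 − ½·3² = 21.6.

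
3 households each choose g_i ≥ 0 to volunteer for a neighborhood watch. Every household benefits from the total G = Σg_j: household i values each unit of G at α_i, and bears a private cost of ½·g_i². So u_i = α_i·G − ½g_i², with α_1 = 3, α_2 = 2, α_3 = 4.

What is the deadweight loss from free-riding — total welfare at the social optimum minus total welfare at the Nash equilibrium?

55

Household i's FOC: ∂u_i/∂g_i = α_i − g_i = 0, so g_i* = α_i.
NE contributions = (3, 2, 4); G = 9.
W^NE = (Σα)·G − ½Σα_i² = 9² − ½·29 = 66.5.
Planner sets g_i = Σα_j = 9 for every i, so G^SO = 3·9 = 27.
W^SO = (Σα)·G^SO − ½·3·(Σα)² = (3/2)·9² = 121.5.
Deadweight loss = W^SO − W^NE = 55.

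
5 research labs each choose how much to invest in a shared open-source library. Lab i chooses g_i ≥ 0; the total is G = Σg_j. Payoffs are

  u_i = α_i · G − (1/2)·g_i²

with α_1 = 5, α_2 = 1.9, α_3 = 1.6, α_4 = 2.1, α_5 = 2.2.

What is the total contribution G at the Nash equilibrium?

Lab i's FOC: ∂u_i/∂g_i = α_i − g_i = 0, so g_i* = α_i.
NE contributions = (5, 1.9, 1.6, 2.1, 2.2); G = 12.8.

12.8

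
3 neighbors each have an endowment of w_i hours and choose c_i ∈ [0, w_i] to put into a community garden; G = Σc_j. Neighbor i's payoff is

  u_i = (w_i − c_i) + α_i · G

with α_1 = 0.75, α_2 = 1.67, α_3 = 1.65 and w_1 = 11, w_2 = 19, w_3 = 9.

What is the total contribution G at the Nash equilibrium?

∂u_i/∂c_i = α_i − 1, so neighbor i contributes w_i if α_i > 1, else 0.
α_i > 1 for i ∈ {2, 3}; NE contributions (0, 19, 9), G = 28.

28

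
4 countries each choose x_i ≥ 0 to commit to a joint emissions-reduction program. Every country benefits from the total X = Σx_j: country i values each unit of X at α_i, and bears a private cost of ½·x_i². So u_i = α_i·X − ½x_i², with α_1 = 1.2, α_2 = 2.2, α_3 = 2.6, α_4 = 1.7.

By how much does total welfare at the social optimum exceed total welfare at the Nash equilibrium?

Country i's FOC: ∂u_i/∂x_i = α_i − x_i = 0, so x_i* = α_i.
NE contributions = (1.2, 2.2, 2.6, 1.7); X = 7.7.
W^NE = (Σα)·X − ½Σα_i² = 7.7² − ½·15.93 = 51.325.
Planner sets x_i = Σα_j = 7.7 for every i, so X^SO = 4·7.7 = 30.8.
W^SO = (Σα)·X^SO − ½·4·(Σα)² = (4/2)·7.7² = 118.58.
Deadweight loss = W^SO − W^NE = 67.255.

67.255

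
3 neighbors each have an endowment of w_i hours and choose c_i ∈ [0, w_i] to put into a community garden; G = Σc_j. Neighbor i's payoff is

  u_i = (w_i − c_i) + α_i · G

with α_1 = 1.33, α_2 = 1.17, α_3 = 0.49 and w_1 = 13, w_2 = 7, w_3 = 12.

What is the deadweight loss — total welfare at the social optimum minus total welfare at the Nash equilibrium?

23.88

∂u_i/∂c_i = α_i − 1, so neighbor i contributes w_i if α_i > 1, else 0.
α_i > 1 for i ∈ {1, 2}; NE contributions (13, 7, 0), G = 20.
W^NE = Σw_i − G^NE + (Σα_i)·G^NE = 32 + 1.99·20 = 71.8.
Planner: ∂(Σu_j)/∂c_i = Σα_j − 1 = 1.99 > 0, so everyone contributes w_i; G^SO = 32, W^SO = 32 + 1.99·32 = 95.68.
Deadweight loss = 23.88.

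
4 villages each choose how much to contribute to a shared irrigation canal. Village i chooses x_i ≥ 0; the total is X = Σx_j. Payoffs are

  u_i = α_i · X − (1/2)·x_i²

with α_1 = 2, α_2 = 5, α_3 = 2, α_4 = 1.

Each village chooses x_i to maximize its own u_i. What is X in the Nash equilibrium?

10

Village i's FOC: ∂u_i/∂x_i = α_i − x_i = 0, so x_i* = α_i.
NE contributions = (2, 5, 2, 1); X = 10.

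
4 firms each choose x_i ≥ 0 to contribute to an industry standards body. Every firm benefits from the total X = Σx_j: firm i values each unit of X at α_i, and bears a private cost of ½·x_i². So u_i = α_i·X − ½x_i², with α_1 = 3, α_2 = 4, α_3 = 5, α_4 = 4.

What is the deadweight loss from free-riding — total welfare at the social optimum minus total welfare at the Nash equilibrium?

Firm i's FOC: ∂u_i/∂x_i = α_i − x_i = 0, so x_i* = α_i.
NE contributions = (3, 4, 5, 4); X = 16.
W^NE = (Σα)·X − ½Σα_i² = 16² − ½·66 = 223.
Planner sets x_i = Σα_j = 16 for every i, so X^SO = 4·16 = 64.
W^SO = (Σα)·X^SO − ½·4·(Σα)² = (4/2)·16² = 512.
Deadweight loss = W^SO − W^NE = 289.

289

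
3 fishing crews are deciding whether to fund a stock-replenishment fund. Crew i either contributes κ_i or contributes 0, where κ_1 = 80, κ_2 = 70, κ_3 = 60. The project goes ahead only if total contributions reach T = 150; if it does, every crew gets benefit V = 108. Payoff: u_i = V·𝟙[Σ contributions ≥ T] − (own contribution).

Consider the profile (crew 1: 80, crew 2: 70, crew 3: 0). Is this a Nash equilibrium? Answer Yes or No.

Total = 150 ≥ 150: provided.
Crew 1 (pledges 80, payoff 28): dropping to 0 → total 70, payoff 0. No gain.
Crew 2 (pledges 70, payoff 38): dropping to 0 → total 80, payoff 0. No gain.
Crew 3 (pledges 0, payoff 108): pledging 60 → total 210, payoff 48. No gain.

Yes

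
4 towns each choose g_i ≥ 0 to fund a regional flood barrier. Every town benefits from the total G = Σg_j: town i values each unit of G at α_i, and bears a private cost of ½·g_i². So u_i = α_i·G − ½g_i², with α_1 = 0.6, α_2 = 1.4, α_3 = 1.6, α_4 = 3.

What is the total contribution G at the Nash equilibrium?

6.6

Town i's FOC: ∂u_i/∂g_i = α_i − g_i = 0, so g_i* = α_i.
NE contributions = (0.6, 1.4, 1.6, 3); G = 6.6.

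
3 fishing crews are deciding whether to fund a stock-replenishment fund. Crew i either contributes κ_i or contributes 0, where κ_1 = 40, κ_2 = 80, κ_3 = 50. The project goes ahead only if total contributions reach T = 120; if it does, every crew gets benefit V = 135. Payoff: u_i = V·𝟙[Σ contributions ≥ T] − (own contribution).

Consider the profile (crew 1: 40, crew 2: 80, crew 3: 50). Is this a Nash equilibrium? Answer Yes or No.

Total = 170 ≥ 120: provided.
Crew 1 (pledges 40, payoff 95): dropping to 0 → total 130, payoff 135. Profitable deviation.

No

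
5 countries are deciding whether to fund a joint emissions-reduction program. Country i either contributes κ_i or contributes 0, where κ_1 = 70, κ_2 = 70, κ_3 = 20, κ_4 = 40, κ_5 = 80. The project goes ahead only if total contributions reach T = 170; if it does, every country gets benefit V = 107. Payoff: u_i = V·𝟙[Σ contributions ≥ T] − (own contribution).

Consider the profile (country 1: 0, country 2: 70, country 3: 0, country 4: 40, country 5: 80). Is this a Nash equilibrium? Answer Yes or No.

Total = 190 ≥ 170: provided.
Country 1 (pledges 0, payoff 107): pledging 70 → total 260, payoff 37. No gain.
Country 2 (pledges 70, payoff 37): dropping to 0 → total 120, payoff 0. No gain.
Country 3 (pledges 0, payoff 107): pledging 20 → total 210, payoff 87. No gain.
Country 4 (pledges 40, payoff 67): dropping to 0 → total 150, payoff 0. No gain.
Country 5 (pledges 80, payoff 27): dropping to 0 → total 110, payoff 0. No gain.

Yes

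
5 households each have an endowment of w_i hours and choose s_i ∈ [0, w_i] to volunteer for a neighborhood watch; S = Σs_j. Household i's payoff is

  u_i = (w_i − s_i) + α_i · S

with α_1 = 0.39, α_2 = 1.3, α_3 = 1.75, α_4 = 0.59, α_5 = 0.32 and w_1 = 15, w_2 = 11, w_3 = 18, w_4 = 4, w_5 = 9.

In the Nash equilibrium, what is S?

∂u_i/∂s_i = α_i − 1, so household i contributes w_i if α_i > 1, else 0.
α_i > 1 for i ∈ {2, 3}; NE contributions (0, 11, 18, 0, 0), S = 29.

29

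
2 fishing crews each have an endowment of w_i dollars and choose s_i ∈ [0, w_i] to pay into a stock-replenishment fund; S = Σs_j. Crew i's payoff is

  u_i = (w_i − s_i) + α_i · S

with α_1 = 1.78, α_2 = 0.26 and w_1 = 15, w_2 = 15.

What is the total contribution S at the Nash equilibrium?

∂u_i/∂s_i = α_i − 1, so crew i contributes w_i if α_i > 1, else 0.
α_i > 1 for i ∈ {1}; NE contributions (15, 0), S = 15.

15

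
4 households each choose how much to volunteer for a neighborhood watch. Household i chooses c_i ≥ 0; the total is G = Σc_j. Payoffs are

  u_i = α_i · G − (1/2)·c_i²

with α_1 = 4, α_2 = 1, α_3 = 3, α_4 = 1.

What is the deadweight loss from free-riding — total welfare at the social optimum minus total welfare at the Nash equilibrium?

Household i's FOC: ∂u_i/∂c_i = α_i − c_i = 0, so c_i* = α_i.
NE contributions = (4, 1, 3, 1); G = 9.
W^NE = (Σα)·G − ½Σα_i² = 9² − ½·27 = 67.5.
Planner sets c_i = Σα_j = 9 for every i, so G^SO = 4·9 = 36.
W^SO = (Σα)·G^SO − ½·4·(Σα)² = (4/2)·9² = 162.
Deadweight loss = W^SO − W^NE = 94.5.

94.5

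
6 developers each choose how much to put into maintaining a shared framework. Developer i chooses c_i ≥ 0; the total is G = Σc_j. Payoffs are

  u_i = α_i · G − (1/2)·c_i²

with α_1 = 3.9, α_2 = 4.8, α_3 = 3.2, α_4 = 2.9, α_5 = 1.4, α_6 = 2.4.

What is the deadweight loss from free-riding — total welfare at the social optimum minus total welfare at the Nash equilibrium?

724.23

Developer i's FOC: ∂u_i/∂c_i = α_i − c_i = 0, so c_i* = α_i.
NE contributions = (3.9, 4.8, 3.2, 2.9, 1.4, 2.4); G = 18.6.
W^NE = (Σα)·G − ½Σα_i² = 18.6² − ½·64.62 = 313.65.
Planner sets c_i = Σα_j = 18.6 for every i, so G^SO = 6·18.6 = 111.6.
W^SO = (Σα)·G^SO − ½·6·(Σα)² = (6/2)·18.6² = 1037.88.
Deadweight loss = W^SO − W^NE = 724.23.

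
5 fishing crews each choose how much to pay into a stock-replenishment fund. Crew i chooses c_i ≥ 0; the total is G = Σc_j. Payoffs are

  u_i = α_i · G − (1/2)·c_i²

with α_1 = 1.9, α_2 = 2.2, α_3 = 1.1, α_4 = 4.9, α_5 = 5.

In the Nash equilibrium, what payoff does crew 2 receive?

30.8

Crew i's FOC: ∂u_i/∂c_i = α_i − c_i = 0, so c_i* = α_i.
NE contributions = (1.9, 2.2, 1.1, 4.9, 5); G = 15.1.
u_2 = α_2·G − ½·(c_2)² = 2.2·15.1 − ½·2.2² = 30.8.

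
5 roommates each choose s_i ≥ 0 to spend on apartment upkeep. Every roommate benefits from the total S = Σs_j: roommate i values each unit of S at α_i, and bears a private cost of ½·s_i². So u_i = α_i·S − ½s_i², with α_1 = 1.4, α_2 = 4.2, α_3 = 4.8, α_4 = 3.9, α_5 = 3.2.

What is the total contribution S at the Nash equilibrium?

Roommate i's FOC: ∂u_i/∂s_i = α_i − s_i = 0, so s_i* = α_i.
NE contributions = (1.4, 4.2, 4.8, 3.9, 3.2); S = 17.5.

17.5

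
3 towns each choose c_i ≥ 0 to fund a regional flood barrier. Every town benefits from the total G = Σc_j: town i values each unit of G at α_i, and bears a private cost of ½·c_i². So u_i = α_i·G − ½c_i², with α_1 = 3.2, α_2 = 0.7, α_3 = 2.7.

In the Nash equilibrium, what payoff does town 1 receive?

16

Town i's FOC: ∂u_i/∂c_i = α_i − c_i = 0, so c_i* = α_i.
NE contributions = (3.2, 0.7, 2.7); G = 6.6.
u_1 = α_1·G − ½·(c_1)² = 3.2·6.6 − ½·3.2² = 16.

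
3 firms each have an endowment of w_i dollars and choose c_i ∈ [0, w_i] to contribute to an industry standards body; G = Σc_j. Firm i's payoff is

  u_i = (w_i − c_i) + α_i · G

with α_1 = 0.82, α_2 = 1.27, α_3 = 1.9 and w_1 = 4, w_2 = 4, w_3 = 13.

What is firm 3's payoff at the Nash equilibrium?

32.3

∂u_i/∂c_i = α_i − 1, so firm i contributes w_i if α_i > 1, else 0.
α_i > 1 for i ∈ {2, 3}; NE contributions (0, 4, 13), G = 17.
u_3 = (13 − 13) + 1.9·17 = 32.3.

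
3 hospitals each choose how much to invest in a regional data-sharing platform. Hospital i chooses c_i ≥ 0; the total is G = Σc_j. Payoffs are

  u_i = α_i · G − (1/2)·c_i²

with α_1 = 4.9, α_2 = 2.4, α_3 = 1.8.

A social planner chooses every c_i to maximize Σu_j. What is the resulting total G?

Planner FOC: ∂(Σu_j)/∂c_i = (Σα_j) − c_i = 0, so c_i^SO = Σα_j = 9.1 for every i; G^SO = 27.3.

27.3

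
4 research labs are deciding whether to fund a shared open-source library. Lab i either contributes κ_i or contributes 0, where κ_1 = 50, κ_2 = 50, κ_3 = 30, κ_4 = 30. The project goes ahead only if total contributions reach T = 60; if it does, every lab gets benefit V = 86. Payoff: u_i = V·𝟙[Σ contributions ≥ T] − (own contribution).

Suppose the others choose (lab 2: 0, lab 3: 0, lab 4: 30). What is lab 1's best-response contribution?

Others' total = 30. Contributing 50 brings total to 80 ≥ 60: gain V − κ_1 = 36.
Best response: 50.

50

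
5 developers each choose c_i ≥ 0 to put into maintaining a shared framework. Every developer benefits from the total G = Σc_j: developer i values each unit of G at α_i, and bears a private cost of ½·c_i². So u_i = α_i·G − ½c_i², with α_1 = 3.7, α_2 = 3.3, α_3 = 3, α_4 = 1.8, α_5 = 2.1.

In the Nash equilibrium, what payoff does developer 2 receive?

Developer i's FOC: ∂u_i/∂c_i = α_i − c_i = 0, so c_i* = α_i.
NE contributions = (3.7, 3.3, 3, 1.8, 2.1); G = 13.9.
u_2 = α_2·G − ½·(c_2)² = 3.3·13.9 − ½·3.3² = 40.425.

40.425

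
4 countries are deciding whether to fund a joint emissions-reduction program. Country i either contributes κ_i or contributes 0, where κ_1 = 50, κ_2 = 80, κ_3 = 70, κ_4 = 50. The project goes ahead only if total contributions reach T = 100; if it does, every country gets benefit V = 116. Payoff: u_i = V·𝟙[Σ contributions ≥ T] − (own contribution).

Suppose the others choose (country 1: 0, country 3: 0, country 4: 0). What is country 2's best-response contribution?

Others' total = 0. Even contributing 80 gives 80 < 100: no benefit either way.
Best response: 0.

0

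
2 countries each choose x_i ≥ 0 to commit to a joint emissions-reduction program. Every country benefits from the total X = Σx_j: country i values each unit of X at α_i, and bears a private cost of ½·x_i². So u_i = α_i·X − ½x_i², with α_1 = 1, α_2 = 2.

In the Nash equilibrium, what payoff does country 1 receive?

2.5

Country i's FOC: ∂u_i/∂x_i = α_i − x_i = 0, so x_i* = α_i.
NE contributions = (1, 2); X = 3.
u_1 = α_1·X − ½·(x_1)² = 1·3 − ½·1² = 2.5.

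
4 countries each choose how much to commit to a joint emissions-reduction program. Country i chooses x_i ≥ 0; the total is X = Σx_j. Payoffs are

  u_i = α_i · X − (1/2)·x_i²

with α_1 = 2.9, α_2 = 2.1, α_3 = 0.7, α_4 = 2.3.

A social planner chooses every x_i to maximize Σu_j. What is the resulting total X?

32

Planner FOC: ∂(Σu_j)/∂x_i = (Σα_j) − x_i = 0, so x_i^SO = Σα_j = 8 for every i; X^SO = 32.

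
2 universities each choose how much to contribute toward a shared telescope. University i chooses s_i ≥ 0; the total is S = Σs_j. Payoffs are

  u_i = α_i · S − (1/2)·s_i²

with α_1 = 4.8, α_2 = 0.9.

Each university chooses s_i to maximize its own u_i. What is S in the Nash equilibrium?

University i's FOC: ∂u_i/∂s_i = α_i − s_i = 0, so s_i* = α_i.
NE contributions = (4.8, 0.9); S = 5.7.

5.7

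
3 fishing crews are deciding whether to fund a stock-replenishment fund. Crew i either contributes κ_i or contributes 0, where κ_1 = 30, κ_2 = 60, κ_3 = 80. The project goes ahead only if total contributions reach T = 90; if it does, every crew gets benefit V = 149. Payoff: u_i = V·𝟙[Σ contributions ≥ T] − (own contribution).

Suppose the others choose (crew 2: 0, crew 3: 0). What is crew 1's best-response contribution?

Others' total = 0. Even contributing 30 gives 30 < 90: no benefit either way.
Best response: 0.

0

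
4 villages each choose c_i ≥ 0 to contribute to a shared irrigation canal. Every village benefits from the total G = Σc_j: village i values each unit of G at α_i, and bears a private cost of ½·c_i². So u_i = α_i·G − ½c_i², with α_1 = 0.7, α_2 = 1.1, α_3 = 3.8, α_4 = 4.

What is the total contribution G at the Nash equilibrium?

Village i's FOC: ∂u_i/∂c_i = α_i − c_i = 0, so c_i* = α_i.
NE contributions = (0.7, 1.1, 3.8, 4); G = 9.6.

9.6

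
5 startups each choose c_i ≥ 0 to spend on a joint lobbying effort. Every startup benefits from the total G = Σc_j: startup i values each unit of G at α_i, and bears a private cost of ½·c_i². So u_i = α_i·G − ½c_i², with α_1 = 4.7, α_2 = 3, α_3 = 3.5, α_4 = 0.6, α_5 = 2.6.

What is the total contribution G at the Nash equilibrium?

14.4

Startup i's FOC: ∂u_i/∂c_i = α_i − c_i = 0, so c_i* = α_i.
NE contributions = (4.7, 3, 3.5, 0.6, 2.6); G = 14.4.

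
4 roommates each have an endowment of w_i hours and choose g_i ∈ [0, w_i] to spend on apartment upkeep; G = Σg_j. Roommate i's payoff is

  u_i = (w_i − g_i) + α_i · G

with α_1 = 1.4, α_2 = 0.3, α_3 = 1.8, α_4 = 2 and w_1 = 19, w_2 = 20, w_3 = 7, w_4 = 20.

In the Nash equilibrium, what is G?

∂u_i/∂g_i = α_i − 1, so roommate i contributes w_i if α_i > 1, else 0.
α_i > 1 for i ∈ {1, 3, 4}; NE contributions (19, 0, 7, 20), G = 46.

46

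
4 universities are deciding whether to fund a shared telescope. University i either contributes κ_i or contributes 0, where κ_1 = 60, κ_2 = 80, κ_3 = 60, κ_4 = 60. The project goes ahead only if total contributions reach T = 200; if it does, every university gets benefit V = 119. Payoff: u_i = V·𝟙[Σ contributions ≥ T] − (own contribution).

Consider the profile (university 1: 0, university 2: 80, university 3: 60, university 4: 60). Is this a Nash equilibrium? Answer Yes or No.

Yes

Total = 200 ≥ 200: provided.
University 1 (pledges 0, payoff 119): pledging 60 → total 260, payoff 59. No gain.
University 2 (pledges 80, payoff 39): dropping to 0 → total 120, payoff 0. No gain.
University 3 (pledges 60, payoff 59): dropping to 0 → total 140, payoff 0. No gain.
University 4 (pledges 60, payoff 59): dropping to 0 → total 140, payoff 0. No gain.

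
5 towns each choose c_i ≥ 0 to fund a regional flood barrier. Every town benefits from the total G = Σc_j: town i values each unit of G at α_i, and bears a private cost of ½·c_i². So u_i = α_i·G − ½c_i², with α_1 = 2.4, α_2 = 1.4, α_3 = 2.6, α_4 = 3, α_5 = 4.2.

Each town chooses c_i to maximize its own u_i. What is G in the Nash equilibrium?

Town i's FOC: ∂u_i/∂c_i = α_i − c_i = 0, so c_i* = α_i.
NE contributions = (2.4, 1.4, 2.6, 3, 4.2); G = 13.6.

13.6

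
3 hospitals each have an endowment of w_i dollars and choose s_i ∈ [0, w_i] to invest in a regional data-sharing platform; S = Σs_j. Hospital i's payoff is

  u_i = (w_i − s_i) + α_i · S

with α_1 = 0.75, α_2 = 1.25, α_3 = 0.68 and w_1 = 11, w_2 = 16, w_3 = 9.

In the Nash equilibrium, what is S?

∂u_i/∂s_i = α_i − 1, so hospital i contributes w_i if α_i > 1, else 0.
α_i > 1 for i ∈ {2}; NE contributions (0, 16, 0), S = 16.

16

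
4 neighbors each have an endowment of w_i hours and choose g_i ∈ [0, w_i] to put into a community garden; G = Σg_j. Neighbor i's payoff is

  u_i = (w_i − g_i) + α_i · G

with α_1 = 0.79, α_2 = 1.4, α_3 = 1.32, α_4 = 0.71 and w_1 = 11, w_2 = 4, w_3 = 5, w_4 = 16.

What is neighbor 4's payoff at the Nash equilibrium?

22.39

∂u_i/∂g_i = α_i − 1, so neighbor i contributes w_i if α_i > 1, else 0.
α_i > 1 for i ∈ {2, 3}; NE contributions (0, 4, 5, 0), G = 9.
u_4 = (16 − 0) + 0.71·9 = 22.39.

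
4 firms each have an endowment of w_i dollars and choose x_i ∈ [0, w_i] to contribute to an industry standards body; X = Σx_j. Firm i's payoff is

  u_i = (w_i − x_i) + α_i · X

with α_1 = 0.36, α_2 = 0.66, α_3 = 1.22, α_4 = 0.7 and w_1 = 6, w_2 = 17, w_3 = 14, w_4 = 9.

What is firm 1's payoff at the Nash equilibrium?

11.04

∂u_i/∂x_i = α_i − 1, so firm i contributes w_i if α_i > 1, else 0.
α_i > 1 for i ∈ {3}; NE contributions (0, 0, 14, 0), X = 14.
u_1 = (6 − 0) + 0.36·14 = 11.04.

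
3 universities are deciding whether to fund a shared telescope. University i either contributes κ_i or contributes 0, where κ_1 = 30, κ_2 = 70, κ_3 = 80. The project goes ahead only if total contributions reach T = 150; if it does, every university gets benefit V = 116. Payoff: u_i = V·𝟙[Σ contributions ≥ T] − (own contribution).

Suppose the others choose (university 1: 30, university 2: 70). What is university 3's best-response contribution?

80

Others' total = 100. Contributing 80 brings total to 180 ≥ 150: gain V − κ_3 = 36.
Best response: 80.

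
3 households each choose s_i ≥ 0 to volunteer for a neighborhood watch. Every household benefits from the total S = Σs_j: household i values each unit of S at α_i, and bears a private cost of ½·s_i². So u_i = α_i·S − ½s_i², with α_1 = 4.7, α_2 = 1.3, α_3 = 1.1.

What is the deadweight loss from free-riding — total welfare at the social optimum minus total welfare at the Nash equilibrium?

37.7

Household i's FOC: ∂u_i/∂s_i = α_i − s_i = 0, so s_i* = α_i.
NE contributions = (4.7, 1.3, 1.1); S = 7.1.
W^NE = (Σα)·S − ½Σα_i² = 7.1² − ½·24.99 = 37.915.
Planner sets s_i = Σα_j = 7.1 for every i, so S^SO = 3·7.1 = 21.3.
W^SO = (Σα)·S^SO − ½·3·(Σα)² = (3/2)·7.1² = 75.615.
Deadweight loss = W^SO − W^NE = 37.7.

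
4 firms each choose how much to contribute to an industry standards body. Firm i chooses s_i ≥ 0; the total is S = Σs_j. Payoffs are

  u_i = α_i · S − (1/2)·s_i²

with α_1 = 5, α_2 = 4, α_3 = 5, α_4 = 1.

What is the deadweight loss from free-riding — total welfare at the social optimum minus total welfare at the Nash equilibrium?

258.5

Firm i's FOC: ∂u_i/∂s_i = α_i − s_i = 0, so s_i* = α_i.
NE contributions = (5, 4, 5, 1); S = 15.
W^NE = (Σα)·S − ½Σα_i² = 15² − ½·67 = 191.5.
Planner sets s_i = Σα_j = 15 for every i, so S^SO = 4·15 = 60.
W^SO = (Σα)·S^SO − ½·4·(Σα)² = (4/2)·15² = 450.
Deadweight loss = W^SO − W^NE = 258.5.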